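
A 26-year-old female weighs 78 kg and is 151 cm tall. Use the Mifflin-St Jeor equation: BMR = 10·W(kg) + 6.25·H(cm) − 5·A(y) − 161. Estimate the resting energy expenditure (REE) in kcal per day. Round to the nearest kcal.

1433 kcal per day

Mifflin-St Jeor (female): BMR = 10(78) + 6.25(151) − 5(26) − 161 = 780 + 943.75 − 130 − 161 = 1432.75 kcal/day.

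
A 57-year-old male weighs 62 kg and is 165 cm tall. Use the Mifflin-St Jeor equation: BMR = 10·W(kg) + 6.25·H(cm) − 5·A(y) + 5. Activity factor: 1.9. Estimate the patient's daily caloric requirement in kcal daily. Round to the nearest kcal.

2605 kcal daily

Mifflin-St Jeor (male): BMR = 10(62) + 6.25(165) − 5(57) + 5 = 620 + 1031.25 − 285 + 5 = 1371.25 kcal/day.
TEE = BMR × activity factor = 1371.25 × 1.9 = 2605.375 kcal/day.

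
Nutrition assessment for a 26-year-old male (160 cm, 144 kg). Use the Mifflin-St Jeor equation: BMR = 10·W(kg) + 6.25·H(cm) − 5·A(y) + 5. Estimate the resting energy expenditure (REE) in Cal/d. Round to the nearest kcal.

Mifflin-St Jeor (male): BMR = 10(144) + 6.25(160) − 5(26) + 5 = 1440 + 1000 − 130 + 5 = 2315 kcal/day.

2315 Cal/d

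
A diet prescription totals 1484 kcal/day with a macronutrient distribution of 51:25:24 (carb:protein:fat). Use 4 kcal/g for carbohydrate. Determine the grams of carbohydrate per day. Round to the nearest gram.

Carbohydrate energy = 51% × 1484 = 756.84 kcal.
At 4 kcal/g: 756.84 ÷ 4 = 189.21 g.

189 g/day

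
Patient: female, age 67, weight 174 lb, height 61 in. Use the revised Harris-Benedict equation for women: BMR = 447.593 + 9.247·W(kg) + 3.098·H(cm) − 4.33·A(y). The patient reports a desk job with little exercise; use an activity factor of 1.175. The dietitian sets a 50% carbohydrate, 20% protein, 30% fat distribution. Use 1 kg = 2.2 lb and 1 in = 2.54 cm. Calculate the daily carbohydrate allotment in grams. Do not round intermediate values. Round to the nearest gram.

Convert to metric: weight = 174 ÷ 2.2 = 79.0909 kg; height = 61 × 2.54 = 154.94 cm.
Harris-Benedict: BMR = 447.593 + 9.247(79.0909) + 3.098(154.94) − 4.33(67) = 1368.8408 kcal/day.
TEE = 1368.8408 × 1.175 = 1608.3879 kcal/day.
Carbohydrate energy = 50% × 1608.3879 = 804.1939 kcal.
Carbohydrate = 804.1939 ÷ 4 kcal/g = 201.0485 g.

201 g/day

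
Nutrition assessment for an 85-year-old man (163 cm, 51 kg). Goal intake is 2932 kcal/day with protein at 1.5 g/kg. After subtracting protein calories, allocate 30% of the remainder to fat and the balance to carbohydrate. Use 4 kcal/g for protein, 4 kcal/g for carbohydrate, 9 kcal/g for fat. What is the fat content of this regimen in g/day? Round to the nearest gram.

88 g/day

Protein = 1.5 × 51 = 76.5 g → 76.5 × 4 = 306 kcal.
Non-protein calories = 2932 − 306 = 2626 kcal.
Fat: 30% × 2626 = 787.8 kcal; carbohydrate: 1838.2 kcal.
Fat: 787.8 kcal ÷ 9 kcal/g = 87.5333 g.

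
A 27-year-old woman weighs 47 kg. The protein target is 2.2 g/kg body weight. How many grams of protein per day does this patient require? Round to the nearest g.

Protein = 2.2 g/kg × 47 kg = 103.4 g/day.

103 g/day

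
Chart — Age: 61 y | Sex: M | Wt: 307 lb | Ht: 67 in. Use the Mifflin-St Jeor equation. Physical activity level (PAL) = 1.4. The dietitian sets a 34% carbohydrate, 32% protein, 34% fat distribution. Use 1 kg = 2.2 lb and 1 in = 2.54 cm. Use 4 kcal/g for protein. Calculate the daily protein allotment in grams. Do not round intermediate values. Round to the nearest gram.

Convert to metric: weight = 307 ÷ 2.2 = 139.5455 kg; height = 67 × 2.54 = 170.18 cm.
Mifflin-St Jeor (male): BMR = 10(139.5455) + 6.25(170.18) − 5(61) + 5 = 1395.4545 + 1063.625 − 305 + 5 = 2159.0795 kcal/day.
TEE = 2159.0795 × 1.4 = 3022.7114 kcal/day.
Protein energy = 32% × 3022.7114 = 967.2676 kcal.
Protein = 967.2676 ÷ 4 kcal/g = 241.8169 g.

242 g/day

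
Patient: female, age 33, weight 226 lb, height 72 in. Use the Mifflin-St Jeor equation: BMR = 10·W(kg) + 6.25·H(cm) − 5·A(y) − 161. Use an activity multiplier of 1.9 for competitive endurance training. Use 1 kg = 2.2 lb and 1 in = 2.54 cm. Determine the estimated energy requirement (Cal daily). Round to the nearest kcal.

3504 Cal daily

Convert to metric: weight = 226 ÷ 2.2 = 102.7273 kg; height = 72 × 2.54 = 182.88 cm.
Mifflin-St Jeor (female): BMR = 10(102.7273) + 6.25(182.88) − 5(33) − 161 = 1027.2727 + 1143 − 165 − 161 = 1844.2727 kcal/day.
TEE = BMR × activity factor = 1844.2727 × 1.9 = 3504.1182 kcal/day.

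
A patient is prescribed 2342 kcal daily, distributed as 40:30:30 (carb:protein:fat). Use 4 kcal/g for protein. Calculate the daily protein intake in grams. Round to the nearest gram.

Protein energy = 30% × 2342 = 702.6 kcal.
At 4 kcal/g: 702.6 ÷ 4 = 175.65 g.

176 g/day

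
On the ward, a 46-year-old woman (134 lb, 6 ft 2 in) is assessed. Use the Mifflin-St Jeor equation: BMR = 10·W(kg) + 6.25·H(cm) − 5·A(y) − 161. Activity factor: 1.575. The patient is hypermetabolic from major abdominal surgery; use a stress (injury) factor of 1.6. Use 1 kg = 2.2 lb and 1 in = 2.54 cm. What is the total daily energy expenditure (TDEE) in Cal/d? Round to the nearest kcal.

3510 Cal/d

Convert to metric: weight = 134 ÷ 2.2 = 60.9091 kg; height = (6×12 + 2) × 2.54 = 74 × 2.54 = 187.96 cm.
Mifflin-St Jeor (female): BMR = 10(60.9091) + 6.25(187.96) − 5(46) − 161 = 609.0909 + 1174.75 − 230 − 161 = 1392.8409 kcal/day.
TEE = BMR × activity factor = 1392.8409 × 1.575 = 2193.7244 kcal/day.
Apply stress factor: 2193.7244 × 1.6 = 3509.9591 kcal/day.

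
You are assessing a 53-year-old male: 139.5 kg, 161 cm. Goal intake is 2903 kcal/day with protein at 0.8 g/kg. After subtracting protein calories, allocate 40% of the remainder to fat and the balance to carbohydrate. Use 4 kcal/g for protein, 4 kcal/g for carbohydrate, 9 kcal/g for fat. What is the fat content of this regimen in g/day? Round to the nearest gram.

109 g/day

Protein = 0.8 × 139.5 = 111.6 g → 111.6 × 4 = 446.4 kcal.
Non-protein calories = 2903 − 446.4 = 2456.6 kcal.
Fat: 40% × 2456.6 = 982.64 kcal; carbohydrate: 1473.96 kcal.
Fat: 982.64 kcal ÷ 9 kcal/g = 109.1822 g.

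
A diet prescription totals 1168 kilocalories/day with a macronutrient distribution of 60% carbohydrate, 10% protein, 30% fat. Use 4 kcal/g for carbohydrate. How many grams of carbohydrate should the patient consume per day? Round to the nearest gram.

Carbohydrate energy = 60% × 1168 = 700.8 kcal.
At 4 kcal/g: 700.8 ÷ 4 = 175.2 g.

175 g/day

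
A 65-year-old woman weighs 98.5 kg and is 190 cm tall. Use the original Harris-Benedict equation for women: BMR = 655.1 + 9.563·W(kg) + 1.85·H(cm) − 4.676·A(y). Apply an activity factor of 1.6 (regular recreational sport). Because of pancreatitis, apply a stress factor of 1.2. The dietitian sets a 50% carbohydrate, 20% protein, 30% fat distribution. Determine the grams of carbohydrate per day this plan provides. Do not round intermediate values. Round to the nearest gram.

395 g/day

Harris-Benedict: BMR = 655.1 + 9.563(98.5) + 1.85(190) − 4.676(65) = 1644.6155 kcal/day.
TEE = 1644.6155 × 1.6 = 2631.3848 kcal/day.
With stress factor 1.2: 2631.3848 × 1.2 = 3157.6618 kcal/day.
Carbohydrate energy = 50% × 3157.6618 = 1578.8309 kcal.
Carbohydrate = 1578.8309 ÷ 4 kcal/g = 394.7077 g.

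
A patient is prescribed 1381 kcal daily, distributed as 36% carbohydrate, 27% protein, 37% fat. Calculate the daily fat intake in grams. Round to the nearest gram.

57 g/day

Fat energy = 37% × 1381 = 510.97 kcal.
At 9 kcal/g: 510.97 ÷ 9 = 56.7744 g.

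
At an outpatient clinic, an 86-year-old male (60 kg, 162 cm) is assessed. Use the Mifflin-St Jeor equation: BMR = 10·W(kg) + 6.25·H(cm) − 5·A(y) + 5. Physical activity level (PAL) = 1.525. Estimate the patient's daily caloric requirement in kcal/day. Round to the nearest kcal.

Mifflin-St Jeor (male): BMR = 10(60) + 6.25(162) − 5(86) + 5 = 600 + 1012.5 − 430 + 5 = 1187.5 kcal/day.
TEE = BMR × activity factor = 1187.5 × 1.525 = 1810.9375 kcal/day.

1811 kcal/day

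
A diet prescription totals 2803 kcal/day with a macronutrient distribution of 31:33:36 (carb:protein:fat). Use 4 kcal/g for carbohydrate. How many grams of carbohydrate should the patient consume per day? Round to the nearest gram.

217 g/day

Carbohydrate energy = 31% × 2803 = 868.93 kcal.
At 4 kcal/g: 868.93 ÷ 4 = 217.2325 g.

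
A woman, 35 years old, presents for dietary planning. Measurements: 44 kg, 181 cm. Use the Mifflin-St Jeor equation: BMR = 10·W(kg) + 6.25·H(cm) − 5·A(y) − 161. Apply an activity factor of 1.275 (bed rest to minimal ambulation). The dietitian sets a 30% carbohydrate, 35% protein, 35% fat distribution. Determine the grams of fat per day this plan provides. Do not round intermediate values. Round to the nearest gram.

61 g/day

Mifflin-St Jeor (female): BMR = 10(44) + 6.25(181) − 5(35) − 161 = 440 + 1131.25 − 175 − 161 = 1235.25 kcal/day.
TEE = 1235.25 × 1.275 = 1574.9438 kcal/day.
Fat energy = 35% × 1574.9438 = 551.2303 kcal.
Fat = 551.2303 ÷ 9 kcal/g = 61.2478 g.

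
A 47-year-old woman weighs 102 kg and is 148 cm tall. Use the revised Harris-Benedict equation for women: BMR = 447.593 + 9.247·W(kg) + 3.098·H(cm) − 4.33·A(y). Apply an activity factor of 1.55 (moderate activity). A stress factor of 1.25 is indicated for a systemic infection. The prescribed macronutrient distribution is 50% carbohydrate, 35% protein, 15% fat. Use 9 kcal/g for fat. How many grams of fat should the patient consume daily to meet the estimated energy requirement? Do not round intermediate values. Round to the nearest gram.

53 g/day

Harris-Benedict: BMR = 447.593 + 9.247(102) + 3.098(148) − 4.33(47) = 1645.781 kcal/day.
TEE = 1645.781 × 1.55 = 2550.9606 kcal/day.
With stress factor 1.25: 2550.9606 × 1.25 = 3188.7007 kcal/day.
Fat energy = 15% × 3188.7007 = 478.3051 kcal.
Fat = 478.3051 ÷ 9 kcal/g = 53.145 g.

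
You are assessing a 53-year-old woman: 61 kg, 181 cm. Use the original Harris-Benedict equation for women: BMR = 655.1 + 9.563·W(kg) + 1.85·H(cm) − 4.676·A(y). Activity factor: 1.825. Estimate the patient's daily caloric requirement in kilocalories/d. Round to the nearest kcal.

2419 kilocalories/d

Harris-Benedict: BMR = 655.1 + 9.563(61) + 1.85(181) − 4.676(53) = 1325.465 kcal/day.
TEE = BMR × activity factor = 1325.465 × 1.825 = 2418.9736 kcal/day.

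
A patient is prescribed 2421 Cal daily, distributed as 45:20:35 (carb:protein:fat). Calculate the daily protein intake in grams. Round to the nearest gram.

121 g/day

Protein energy = 20% × 2421 = 484.2 kcal.
At 4 kcal/g: 484.2 ÷ 4 = 121.05 g.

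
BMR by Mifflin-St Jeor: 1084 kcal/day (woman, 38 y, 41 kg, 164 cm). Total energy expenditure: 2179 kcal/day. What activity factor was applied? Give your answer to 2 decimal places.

Activity factor = TEE ÷ BMR = 2179 ÷ 1084 = 2.01.

2.01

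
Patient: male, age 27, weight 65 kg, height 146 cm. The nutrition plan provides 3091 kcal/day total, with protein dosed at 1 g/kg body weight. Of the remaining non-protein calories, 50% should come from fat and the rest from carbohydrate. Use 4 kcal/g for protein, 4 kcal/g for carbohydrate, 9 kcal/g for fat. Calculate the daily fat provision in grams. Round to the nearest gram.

Protein = 1 × 65 = 65 g → 65 × 4 = 260 kcal.
Non-protein calories = 3091 − 260 = 2831 kcal.
Fat: 50% × 2831 = 1415.5 kcal; carbohydrate: 1415.5 kcal.
Fat: 1415.5 kcal ÷ 9 kcal/g = 157.2778 g.

157 g/day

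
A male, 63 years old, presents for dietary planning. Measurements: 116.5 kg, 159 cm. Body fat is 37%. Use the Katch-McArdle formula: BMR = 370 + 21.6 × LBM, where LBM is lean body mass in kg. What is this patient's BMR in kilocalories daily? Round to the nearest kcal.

LBM = 116.5 × (1 − 0.37) = 73.395 kg. Katch-McArdle: BMR = 370 + 21.6 × 73.395 = 1955.332 kcal/day.

1955 kilocalories daily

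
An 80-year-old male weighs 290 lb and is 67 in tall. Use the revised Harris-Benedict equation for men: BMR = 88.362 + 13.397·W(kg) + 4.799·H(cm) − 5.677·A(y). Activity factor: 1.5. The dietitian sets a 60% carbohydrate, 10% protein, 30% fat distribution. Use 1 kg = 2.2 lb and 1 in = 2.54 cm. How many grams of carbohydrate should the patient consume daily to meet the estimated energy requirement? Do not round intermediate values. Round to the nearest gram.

499 g/day

Convert to metric: weight = 290 ÷ 2.2 = 131.8182 kg; height = 67 × 2.54 = 170.18 cm.
Harris-Benedict: BMR = 88.362 + 13.397(131.8182) + 4.799(170.18) − 5.677(80) = 2216.864 kcal/day.
TEE = 2216.864 × 1.5 = 3325.296 kcal/day.
Carbohydrate energy = 60% × 3325.296 = 1995.1776 kcal.
Carbohydrate = 1995.1776 ÷ 4 kcal/g = 498.7944 g.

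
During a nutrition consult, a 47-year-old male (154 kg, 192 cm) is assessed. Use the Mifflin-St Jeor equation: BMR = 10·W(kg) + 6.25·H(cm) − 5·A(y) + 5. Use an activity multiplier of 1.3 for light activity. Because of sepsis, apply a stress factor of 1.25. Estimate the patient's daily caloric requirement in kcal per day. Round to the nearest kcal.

Mifflin-St Jeor (male): BMR = 10(154) + 6.25(192) − 5(47) + 5 = 1540 + 1200 − 235 + 5 = 2510 kcal/day.
TEE = BMR × activity factor = 2510 × 1.3 = 3263 kcal/day.
Apply stress factor: 3263 × 1.25 = 4078.75 kcal/day.

4079 kcal per day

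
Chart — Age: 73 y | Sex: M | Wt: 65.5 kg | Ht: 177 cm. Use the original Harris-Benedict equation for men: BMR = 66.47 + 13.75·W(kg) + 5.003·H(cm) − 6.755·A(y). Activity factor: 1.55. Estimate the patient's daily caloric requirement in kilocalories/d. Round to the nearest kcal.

Harris-Benedict: BMR = 66.47 + 13.75(65.5) + 5.003(177) − 6.755(73) = 1359.511 kcal/day.
TEE = BMR × activity factor = 1359.511 × 1.55 = 2107.2421 kcal/day.

2107 kilocalories/d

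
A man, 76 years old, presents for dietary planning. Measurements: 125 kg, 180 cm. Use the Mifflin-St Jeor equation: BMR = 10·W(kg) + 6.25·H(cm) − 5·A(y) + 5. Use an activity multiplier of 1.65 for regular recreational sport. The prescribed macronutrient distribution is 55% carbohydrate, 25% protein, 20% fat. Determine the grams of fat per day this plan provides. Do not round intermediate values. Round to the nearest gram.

Mifflin-St Jeor (male): BMR = 10(125) + 6.25(180) − 5(76) + 5 = 1250 + 1125 − 380 + 5 = 2000 kcal/day.
TEE = 2000 × 1.65 = 3300 kcal/day.
Fat energy = 20% × 3300 = 660 kcal.
Fat = 660 ÷ 9 kcal/g = 73.3333 g.

73 g/day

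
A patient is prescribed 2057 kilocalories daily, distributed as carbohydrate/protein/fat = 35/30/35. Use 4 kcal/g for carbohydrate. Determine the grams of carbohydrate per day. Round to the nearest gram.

180 g/day

Carbohydrate energy = 35% × 2057 = 719.95 kcal.
At 4 kcal/g: 719.95 ÷ 4 = 179.9875 g.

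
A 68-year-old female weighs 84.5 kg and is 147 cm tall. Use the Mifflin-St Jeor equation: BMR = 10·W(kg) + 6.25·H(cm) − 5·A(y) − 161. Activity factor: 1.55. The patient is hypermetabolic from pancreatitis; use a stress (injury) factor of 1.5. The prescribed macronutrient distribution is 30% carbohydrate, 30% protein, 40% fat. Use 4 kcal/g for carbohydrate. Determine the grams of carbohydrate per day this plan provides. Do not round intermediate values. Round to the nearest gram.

220 g/day

Mifflin-St Jeor (female): BMR = 10(84.5) + 6.25(147) − 5(68) − 161 = 845 + 918.75 − 340 − 161 = 1262.75 kcal/day.
TEE = 1262.75 × 1.55 = 1957.2625 kcal/day.
With stress factor 1.5: 1957.2625 × 1.5 = 2935.8938 kcal/day.
Carbohydrate energy = 30% × 2935.8938 = 880.7681 kcal.
Carbohydrate = 880.7681 ÷ 4 kcal/g = 220.192 g.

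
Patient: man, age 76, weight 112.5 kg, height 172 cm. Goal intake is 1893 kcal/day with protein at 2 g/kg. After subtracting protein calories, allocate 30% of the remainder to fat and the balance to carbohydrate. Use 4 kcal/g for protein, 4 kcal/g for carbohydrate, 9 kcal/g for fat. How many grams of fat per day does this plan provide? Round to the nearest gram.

Protein = 2 × 112.5 = 225 g → 225 × 4 = 900 kcal.
Non-protein calories = 1893 − 900 = 993 kcal.
Fat: 30% × 993 = 297.9 kcal; carbohydrate: 695.1 kcal.
Fat: 297.9 kcal ÷ 9 kcal/g = 33.1 g.

33 g/day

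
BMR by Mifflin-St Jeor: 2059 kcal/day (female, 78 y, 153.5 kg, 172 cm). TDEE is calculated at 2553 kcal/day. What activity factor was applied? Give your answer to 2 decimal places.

1.24

Activity factor = TEE ÷ BMR = 2553 ÷ 2059 = 1.24.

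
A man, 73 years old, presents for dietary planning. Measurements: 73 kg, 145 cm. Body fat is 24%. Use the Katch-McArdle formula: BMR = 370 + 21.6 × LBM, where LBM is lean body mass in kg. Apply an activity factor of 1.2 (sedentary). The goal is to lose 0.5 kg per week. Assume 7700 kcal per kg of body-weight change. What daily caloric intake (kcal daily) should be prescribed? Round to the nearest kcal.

1332 kcal daily

LBM = 73 × (1 − 0.24) = 55.48 kg. Katch-McArdle: BMR = 370 + 21.6 × 55.48 = 1568.368 kcal/day.
TEE = 1568.368 × 1.2 = 1882.0416 kcal/day.
Required daily deficit = 0.5 × 7700 ÷ 7 = 550 kcal/day.
Target intake = 1882.0416 − 550 = 1332.0416 kcal/day.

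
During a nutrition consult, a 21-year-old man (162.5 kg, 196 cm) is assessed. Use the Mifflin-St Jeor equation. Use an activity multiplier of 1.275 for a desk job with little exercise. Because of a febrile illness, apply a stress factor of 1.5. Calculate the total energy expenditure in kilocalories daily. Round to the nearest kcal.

5259 kilocalories daily

Mifflin-St Jeor (male): BMR = 10(162.5) + 6.25(196) − 5(21) + 5 = 1625 + 1225 − 105 + 5 = 2750 kcal/day.
TEE = BMR × activity factor = 2750 × 1.275 = 3506.25 kcal/day.
Apply stress factor: 3506.25 × 1.5 = 5259.375 kcal/day.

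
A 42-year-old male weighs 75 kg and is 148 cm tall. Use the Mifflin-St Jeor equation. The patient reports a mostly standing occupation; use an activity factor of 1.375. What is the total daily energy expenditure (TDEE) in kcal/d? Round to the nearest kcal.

2021 kcal/d

Mifflin-St Jeor (male): BMR = 10(75) + 6.25(148) − 5(42) + 5 = 750 + 925 − 210 + 5 = 1470 kcal/day.
TEE = BMR × activity factor = 1470 × 1.375 = 2021.25 kcal/day.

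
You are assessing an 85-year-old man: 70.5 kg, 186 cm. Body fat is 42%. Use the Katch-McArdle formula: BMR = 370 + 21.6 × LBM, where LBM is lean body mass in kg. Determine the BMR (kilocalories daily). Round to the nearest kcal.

1253 kilocalories daily

LBM = 70.5 × (1 − 0.42) = 40.89 kg. Katch-McArdle: BMR = 370 + 21.6 × 40.89 = 1253.224 kcal/day.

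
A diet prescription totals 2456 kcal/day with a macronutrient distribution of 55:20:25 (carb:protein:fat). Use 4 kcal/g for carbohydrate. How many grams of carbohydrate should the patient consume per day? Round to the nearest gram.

Carbohydrate energy = 55% × 2456 = 1350.8 kcal.
At 4 kcal/g: 1350.8 ÷ 4 = 337.7 g.

338 g/day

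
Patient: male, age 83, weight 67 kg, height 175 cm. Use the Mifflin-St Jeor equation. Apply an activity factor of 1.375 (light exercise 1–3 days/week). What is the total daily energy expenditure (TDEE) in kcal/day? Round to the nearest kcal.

1861 kcal/day

Mifflin-St Jeor (male): BMR = 10(67) + 6.25(175) − 5(83) + 5 = 670 + 1093.75 − 415 + 5 = 1353.75 kcal/day.
TEE = BMR × activity factor = 1353.75 × 1.375 = 1861.4063 kcal/day.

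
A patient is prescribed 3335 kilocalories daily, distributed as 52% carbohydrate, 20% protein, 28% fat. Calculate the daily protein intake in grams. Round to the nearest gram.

167 g/day

Protein energy = 20% × 3335 = 667 kcal.
At 4 kcal/g: 667 ÷ 4 = 166.75 g.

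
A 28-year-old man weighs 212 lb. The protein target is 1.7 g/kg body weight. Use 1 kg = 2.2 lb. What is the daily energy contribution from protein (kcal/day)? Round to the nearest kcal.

655 kcal/day

Weight in kg = 212 ÷ 2.2 = 96.3636 kg.
Protein = 1.7 g/kg × 96.3636 kg = 163.8182 g/day.
Protein energy = 163.8182 g × 4 kcal/g = 655.2727 kcal/day.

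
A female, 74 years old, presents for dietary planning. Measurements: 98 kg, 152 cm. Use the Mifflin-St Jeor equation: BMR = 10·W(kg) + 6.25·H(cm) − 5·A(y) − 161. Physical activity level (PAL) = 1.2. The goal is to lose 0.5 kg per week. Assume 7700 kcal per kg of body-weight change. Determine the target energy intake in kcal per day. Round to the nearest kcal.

Mifflin-St Jeor (female): BMR = 10(98) + 6.25(152) − 5(74) − 161 = 980 + 950 − 370 − 161 = 1399 kcal/day.
TEE = 1399 × 1.2 = 1678.8 kcal/day.
Required daily deficit = 0.5 × 7700 ÷ 7 = 550 kcal/day.
Target intake = 1678.8 − 550 = 1128.8 kcal/day.

1129 kcal per day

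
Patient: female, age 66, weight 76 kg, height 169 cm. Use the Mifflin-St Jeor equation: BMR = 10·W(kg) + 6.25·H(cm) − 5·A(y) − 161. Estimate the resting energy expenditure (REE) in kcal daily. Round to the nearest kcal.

1325 kcal daily

Mifflin-St Jeor (female): BMR = 10(76) + 6.25(169) − 5(66) − 161 = 760 + 1056.25 − 330 − 161 = 1325.25 kcal/day.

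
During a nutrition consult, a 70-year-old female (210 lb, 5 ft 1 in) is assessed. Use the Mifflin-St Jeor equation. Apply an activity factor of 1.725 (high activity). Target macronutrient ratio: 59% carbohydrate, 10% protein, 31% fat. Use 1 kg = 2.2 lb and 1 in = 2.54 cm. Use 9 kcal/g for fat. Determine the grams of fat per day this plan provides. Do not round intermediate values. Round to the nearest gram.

84 g/day

Convert to metric: weight = 210 ÷ 2.2 = 95.4545 kg; height = (5×12 + 1) × 2.54 = 61 × 2.54 = 154.94 cm.
Mifflin-St Jeor (female): BMR = 10(95.4545) + 6.25(154.94) − 5(70) − 161 = 954.5455 + 968.375 − 350 − 161 = 1411.9205 kcal/day.
TEE = 1411.9205 × 1.725 = 2435.5628 kcal/day.
Fat energy = 31% × 2435.5628 = 755.0245 kcal.
Fat = 755.0245 ÷ 9 kcal/g = 83.8916 g.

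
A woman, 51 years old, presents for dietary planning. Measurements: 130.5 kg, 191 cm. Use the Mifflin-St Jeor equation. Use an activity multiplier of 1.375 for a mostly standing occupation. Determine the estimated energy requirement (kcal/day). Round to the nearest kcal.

Mifflin-St Jeor (female): BMR = 10(130.5) + 6.25(191) − 5(51) − 161 = 1305 + 1193.75 − 255 − 161 = 2082.75 kcal/day.
TEE = BMR × activity factor = 2082.75 × 1.375 = 2863.7813 kcal/day.

2864 kcal/day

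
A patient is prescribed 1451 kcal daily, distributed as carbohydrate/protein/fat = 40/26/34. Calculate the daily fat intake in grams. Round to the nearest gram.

55 g/day

Fat energy = 34% × 1451 = 493.34 kcal.
At 9 kcal/g: 493.34 ÷ 9 = 54.8156 g.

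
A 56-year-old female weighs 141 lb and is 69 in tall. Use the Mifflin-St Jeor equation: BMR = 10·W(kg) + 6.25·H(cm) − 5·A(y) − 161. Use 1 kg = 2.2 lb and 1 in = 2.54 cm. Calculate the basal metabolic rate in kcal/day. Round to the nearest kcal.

Convert to metric: weight = 141 ÷ 2.2 = 64.0909 kg; height = 69 × 2.54 = 175.26 cm.
Mifflin-St Jeor (female): BMR = 10(64.0909) + 6.25(175.26) − 5(56) − 161 = 640.9091 + 1095.375 − 280 − 161 = 1295.2841 kcal/day.

1295 kcal/day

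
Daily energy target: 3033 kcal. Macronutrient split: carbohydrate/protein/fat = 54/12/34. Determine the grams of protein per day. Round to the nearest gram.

91 g/day

Protein energy = 12% × 3033 = 363.96 kcal.
At 4 kcal/g: 363.96 ÷ 4 = 90.99 g.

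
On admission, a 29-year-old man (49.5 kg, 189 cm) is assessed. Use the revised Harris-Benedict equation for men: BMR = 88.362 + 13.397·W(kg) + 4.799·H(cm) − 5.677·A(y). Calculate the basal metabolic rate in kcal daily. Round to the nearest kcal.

Harris-Benedict: BMR = 88.362 + 13.397(49.5) + 4.799(189) − 5.677(29) = 1493.8915 kcal/day.

1494 kcal daily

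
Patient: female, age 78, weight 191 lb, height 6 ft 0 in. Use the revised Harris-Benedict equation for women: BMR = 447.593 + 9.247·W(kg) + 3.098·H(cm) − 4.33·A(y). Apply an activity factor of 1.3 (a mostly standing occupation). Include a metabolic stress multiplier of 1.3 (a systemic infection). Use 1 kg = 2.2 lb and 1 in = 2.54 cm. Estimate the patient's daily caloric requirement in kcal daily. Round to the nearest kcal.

Convert to metric: weight = 191 ÷ 2.2 = 86.8182 kg; height = (6×12 + 0) × 2.54 = 72 × 2.54 = 182.88 cm.
Harris-Benedict: BMR = 447.593 + 9.247(86.8182) + 3.098(182.88) − 4.33(78) = 1479.223 kcal/day.
TEE = BMR × activity factor = 1479.223 × 1.3 = 1922.9899 kcal/day.
Apply stress factor: 1922.9899 × 1.3 = 2499.8868 kcal/day.

2500 kcal daily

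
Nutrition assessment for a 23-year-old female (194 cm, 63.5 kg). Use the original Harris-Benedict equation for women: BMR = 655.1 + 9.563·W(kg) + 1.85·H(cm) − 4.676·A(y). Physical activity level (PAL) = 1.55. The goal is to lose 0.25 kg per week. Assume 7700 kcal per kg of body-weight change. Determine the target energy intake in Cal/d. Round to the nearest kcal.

2071 Cal/d

Harris-Benedict: BMR = 655.1 + 9.563(63.5) + 1.85(194) − 4.676(23) = 1513.7025 kcal/day.
TEE = 1513.7025 × 1.55 = 2346.2389 kcal/day.
Required daily deficit = 0.25 × 7700 ÷ 7 = 275 kcal/day.
Target intake = 2346.2389 − 275 = 2071.2389 kcal/day.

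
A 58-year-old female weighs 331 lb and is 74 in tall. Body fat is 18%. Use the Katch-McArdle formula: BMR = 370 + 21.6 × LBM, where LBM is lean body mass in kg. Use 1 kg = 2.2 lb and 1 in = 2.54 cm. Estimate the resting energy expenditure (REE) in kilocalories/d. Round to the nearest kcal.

Convert to metric: weight = 331 ÷ 2.2 = 150.4545 kg; height = 74 × 2.54 = 187.96 cm.
LBM = 150.4545 × (1 − 0.18) = 123.3727 kg. Katch-McArdle: BMR = 370 + 21.6 × 123.3727 = 3034.8509 kcal/day.

3035 kilocalories/d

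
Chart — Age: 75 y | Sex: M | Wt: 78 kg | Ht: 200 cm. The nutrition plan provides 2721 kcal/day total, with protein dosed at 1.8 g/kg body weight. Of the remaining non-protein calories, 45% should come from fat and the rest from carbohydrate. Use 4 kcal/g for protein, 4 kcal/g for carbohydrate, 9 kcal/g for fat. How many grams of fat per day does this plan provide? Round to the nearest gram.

108 g/day

Protein = 1.8 × 78 = 140.4 g → 140.4 × 4 = 561.6 kcal.
Non-protein calories = 2721 − 561.6 = 2159.4 kcal.
Fat: 45% × 2159.4 = 971.73 kcal; carbohydrate: 1187.67 kcal.
Fat: 971.73 kcal ÷ 9 kcal/g = 107.97 g.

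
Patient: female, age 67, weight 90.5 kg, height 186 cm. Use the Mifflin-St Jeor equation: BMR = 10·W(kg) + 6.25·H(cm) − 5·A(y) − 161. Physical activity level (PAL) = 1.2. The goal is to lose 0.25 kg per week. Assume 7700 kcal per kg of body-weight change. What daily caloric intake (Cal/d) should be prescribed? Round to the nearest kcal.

Mifflin-St Jeor (female): BMR = 10(90.5) + 6.25(186) − 5(67) − 161 = 905 + 1162.5 − 335 − 161 = 1571.5 kcal/day.
TEE = 1571.5 × 1.2 = 1885.8 kcal/day.
Required daily deficit = 0.25 × 7700 ÷ 7 = 275 kcal/day.
Target intake = 1885.8 − 275 = 1610.8 kcal/day.

1611 Cal/d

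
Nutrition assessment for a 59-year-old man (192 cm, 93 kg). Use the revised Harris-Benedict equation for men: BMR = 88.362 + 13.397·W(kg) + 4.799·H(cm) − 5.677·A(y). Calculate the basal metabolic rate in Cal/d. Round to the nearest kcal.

Harris-Benedict: BMR = 88.362 + 13.397(93) + 4.799(192) − 5.677(59) = 1920.748 kcal/day.

1921 Cal/d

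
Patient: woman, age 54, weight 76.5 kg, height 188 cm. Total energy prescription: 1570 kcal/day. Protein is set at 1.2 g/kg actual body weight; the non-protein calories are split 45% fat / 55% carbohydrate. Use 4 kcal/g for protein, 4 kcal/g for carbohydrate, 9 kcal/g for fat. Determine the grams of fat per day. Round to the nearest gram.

Protein = 1.2 × 76.5 = 91.8 g → 91.8 × 4 = 367.2 kcal.
Non-protein calories = 1570 − 367.2 = 1202.8 kcal.
Fat: 45% × 1202.8 = 541.26 kcal; carbohydrate: 661.54 kcal.
Fat: 541.26 kcal ÷ 9 kcal/g = 60.14 g.

60 g/day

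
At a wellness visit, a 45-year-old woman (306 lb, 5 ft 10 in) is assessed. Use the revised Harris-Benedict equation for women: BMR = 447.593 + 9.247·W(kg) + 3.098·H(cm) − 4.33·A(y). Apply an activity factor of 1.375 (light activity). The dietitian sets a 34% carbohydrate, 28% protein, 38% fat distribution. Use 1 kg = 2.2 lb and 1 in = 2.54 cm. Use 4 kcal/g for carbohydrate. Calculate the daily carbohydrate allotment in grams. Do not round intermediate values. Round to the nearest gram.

244 g/day

Convert to metric: weight = 306 ÷ 2.2 = 139.0909 kg; height = (5×12 + 10) × 2.54 = 70 × 2.54 = 177.8 cm.
Harris-Benedict: BMR = 447.593 + 9.247(139.0909) + 3.098(177.8) − 4.33(45) = 2089.741 kcal/day.
TEE = 2089.741 × 1.375 = 2873.3939 kcal/day.
Carbohydrate energy = 34% × 2873.3939 = 976.9539 kcal.
Carbohydrate = 976.9539 ÷ 4 kcal/g = 244.2385 g.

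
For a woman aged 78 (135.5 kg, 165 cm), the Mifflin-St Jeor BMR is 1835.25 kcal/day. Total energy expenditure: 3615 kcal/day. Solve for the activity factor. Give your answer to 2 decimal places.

Activity factor = TEE ÷ BMR = 3615 ÷ 1835.25 = 1.97.

1.97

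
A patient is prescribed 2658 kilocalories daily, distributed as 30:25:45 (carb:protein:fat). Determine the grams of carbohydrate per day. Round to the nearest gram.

Carbohydrate energy = 30% × 2658 = 797.4 kcal.
At 4 kcal/g: 797.4 ÷ 4 = 199.35 g.

199 g/day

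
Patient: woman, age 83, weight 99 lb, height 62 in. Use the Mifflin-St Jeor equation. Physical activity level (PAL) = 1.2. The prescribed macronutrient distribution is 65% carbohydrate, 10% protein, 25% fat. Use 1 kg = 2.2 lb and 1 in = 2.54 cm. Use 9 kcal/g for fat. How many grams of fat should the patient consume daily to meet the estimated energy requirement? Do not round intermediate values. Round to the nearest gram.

Convert to metric: weight = 99 ÷ 2.2 = 45 kg; height = 62 × 2.54 = 157.48 cm.
Mifflin-St Jeor (female): BMR = 10(45) + 6.25(157.48) − 5(83) − 161 = 450 + 984.25 − 415 − 161 = 858.25 kcal/day.
TEE = 858.25 × 1.2 = 1029.9 kcal/day.
Fat energy = 25% × 1029.9 = 257.475 kcal.
Fat = 257.475 ÷ 9 kcal/g = 28.6083 g.

29 g/day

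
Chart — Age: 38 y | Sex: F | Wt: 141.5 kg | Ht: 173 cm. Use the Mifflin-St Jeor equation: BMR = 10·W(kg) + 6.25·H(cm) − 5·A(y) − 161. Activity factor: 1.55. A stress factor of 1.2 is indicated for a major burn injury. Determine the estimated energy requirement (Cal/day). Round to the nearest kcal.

Mifflin-St Jeor (female): BMR = 10(141.5) + 6.25(173) − 5(38) − 161 = 1415 + 1081.25 − 190 − 161 = 2145.25 kcal/day.
TEE = BMR × activity factor = 2145.25 × 1.55 = 3325.1375 kcal/day.
Apply stress factor: 3325.1375 × 1.2 = 3990.165 kcal/day.

3990 Cal/day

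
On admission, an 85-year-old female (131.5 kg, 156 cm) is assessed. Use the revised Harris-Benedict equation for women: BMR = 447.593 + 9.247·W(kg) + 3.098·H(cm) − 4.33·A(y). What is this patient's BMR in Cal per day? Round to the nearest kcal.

1779 Cal per day

Harris-Benedict: BMR = 447.593 + 9.247(131.5) + 3.098(156) − 4.33(85) = 1778.8115 kcal/day.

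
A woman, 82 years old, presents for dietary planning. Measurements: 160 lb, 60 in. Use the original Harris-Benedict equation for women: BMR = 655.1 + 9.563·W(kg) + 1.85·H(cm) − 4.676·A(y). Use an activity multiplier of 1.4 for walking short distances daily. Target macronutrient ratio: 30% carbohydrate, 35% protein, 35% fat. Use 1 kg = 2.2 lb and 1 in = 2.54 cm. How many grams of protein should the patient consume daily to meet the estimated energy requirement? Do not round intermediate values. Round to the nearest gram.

153 g/day

Convert to metric: weight = 160 ÷ 2.2 = 72.7273 kg; height = 60 × 2.54 = 152.4 cm.
Harris-Benedict: BMR = 655.1 + 9.563(72.7273) + 1.85(152.4) − 4.676(82) = 1249.0989 kcal/day.
TEE = 1249.0989 × 1.4 = 1748.7385 kcal/day.
Protein energy = 35% × 1748.7385 = 612.0585 kcal.
Protein = 612.0585 ÷ 4 kcal/g = 153.0146 g.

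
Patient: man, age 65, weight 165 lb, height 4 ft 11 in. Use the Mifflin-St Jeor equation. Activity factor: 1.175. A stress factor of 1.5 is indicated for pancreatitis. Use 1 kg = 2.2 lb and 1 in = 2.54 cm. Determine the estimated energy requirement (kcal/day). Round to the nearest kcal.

Convert to metric: weight = 165 ÷ 2.2 = 75 kg; height = (4×12 + 11) × 2.54 = 59 × 2.54 = 149.86 cm.
Mifflin-St Jeor (male): BMR = 10(75) + 6.25(149.86) − 5(65) + 5 = 750 + 936.625 − 325 + 5 = 1366.625 kcal/day.
TEE = BMR × activity factor = 1366.625 × 1.175 = 1605.7844 kcal/day.
Apply stress factor: 1605.7844 × 1.5 = 2408.6766 kcal/day.

2409 kcal/day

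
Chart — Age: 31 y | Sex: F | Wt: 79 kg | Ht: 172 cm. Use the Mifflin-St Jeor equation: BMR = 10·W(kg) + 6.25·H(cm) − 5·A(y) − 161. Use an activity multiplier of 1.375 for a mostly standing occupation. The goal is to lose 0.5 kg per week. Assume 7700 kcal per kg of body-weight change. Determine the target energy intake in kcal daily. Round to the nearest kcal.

Mifflin-St Jeor (female): BMR = 10(79) + 6.25(172) − 5(31) − 161 = 790 + 1075 − 155 − 161 = 1549 kcal/day.
TEE = 1549 × 1.375 = 2129.875 kcal/day.
Required daily deficit = 0.5 × 7700 ÷ 7 = 550 kcal/day.
Target intake = 2129.875 − 550 = 1579.875 kcal/day.

1580 kcal daily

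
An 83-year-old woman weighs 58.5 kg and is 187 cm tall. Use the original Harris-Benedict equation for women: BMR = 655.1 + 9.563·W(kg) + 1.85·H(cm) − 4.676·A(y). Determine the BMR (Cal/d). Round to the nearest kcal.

Harris-Benedict: BMR = 655.1 + 9.563(58.5) + 1.85(187) − 4.676(83) = 1172.3775 kcal/day.

1172 Cal/d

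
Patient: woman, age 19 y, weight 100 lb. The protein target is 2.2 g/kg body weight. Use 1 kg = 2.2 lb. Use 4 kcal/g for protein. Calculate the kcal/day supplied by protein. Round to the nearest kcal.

400 kcal/day

Weight in kg = 100 ÷ 2.2 = 45.4545 kg.
Protein = 2.2 g/kg × 45.4545 kg = 100 g/day.
Protein energy = 100 g × 4 kcal/g = 400 kcal/day.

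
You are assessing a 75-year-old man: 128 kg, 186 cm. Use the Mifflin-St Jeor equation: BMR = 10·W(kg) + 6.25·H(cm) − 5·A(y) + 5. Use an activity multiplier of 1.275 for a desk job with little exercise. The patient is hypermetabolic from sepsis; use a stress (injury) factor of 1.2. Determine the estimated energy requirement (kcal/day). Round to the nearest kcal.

3171 kcal/day

Mifflin-St Jeor (male): BMR = 10(128) + 6.25(186) − 5(75) + 5 = 1280 + 1162.5 − 375 + 5 = 2072.5 kcal/day.
TEE = BMR × activity factor = 2072.5 × 1.275 = 2642.4375 kcal/day.
Apply stress factor: 2642.4375 × 1.2 = 3170.925 kcal/day.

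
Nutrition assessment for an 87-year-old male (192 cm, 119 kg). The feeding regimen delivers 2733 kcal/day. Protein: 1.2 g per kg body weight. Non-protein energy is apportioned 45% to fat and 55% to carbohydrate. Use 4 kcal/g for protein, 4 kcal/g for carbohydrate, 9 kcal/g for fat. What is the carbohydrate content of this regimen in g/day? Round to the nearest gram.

Protein = 1.2 × 119 = 142.8 g → 142.8 × 4 = 571.2 kcal.
Non-protein calories = 2733 − 571.2 = 2161.8 kcal.
Fat: 45% × 2161.8 = 972.81 kcal; carbohydrate: 1188.99 kcal.
Carbohydrate: 1188.99 kcal ÷ 4 kcal/g = 297.2475 g.

297 g/day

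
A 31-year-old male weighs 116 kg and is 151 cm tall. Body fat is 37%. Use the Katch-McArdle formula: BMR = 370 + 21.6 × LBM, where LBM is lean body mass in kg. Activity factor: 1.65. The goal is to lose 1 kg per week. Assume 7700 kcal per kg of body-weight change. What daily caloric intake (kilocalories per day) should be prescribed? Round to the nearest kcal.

2115 kilocalories per day

LBM = 116 × (1 − 0.37) = 73.08 kg. Katch-McArdle: BMR = 370 + 21.6 × 73.08 = 1948.528 kcal/day.
TEE = 1948.528 × 1.65 = 3215.0712 kcal/day.
Required daily deficit = 1 × 7700 ÷ 7 = 1100 kcal/day.
Target intake = 3215.0712 − 1100 = 2115.0712 kcal/day.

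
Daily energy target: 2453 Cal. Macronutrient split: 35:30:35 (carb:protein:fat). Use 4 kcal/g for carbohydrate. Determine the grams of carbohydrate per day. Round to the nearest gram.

215 g/day

Carbohydrate energy = 35% × 2453 = 858.55 kcal.
At 4 kcal/g: 858.55 ÷ 4 = 214.6375 g.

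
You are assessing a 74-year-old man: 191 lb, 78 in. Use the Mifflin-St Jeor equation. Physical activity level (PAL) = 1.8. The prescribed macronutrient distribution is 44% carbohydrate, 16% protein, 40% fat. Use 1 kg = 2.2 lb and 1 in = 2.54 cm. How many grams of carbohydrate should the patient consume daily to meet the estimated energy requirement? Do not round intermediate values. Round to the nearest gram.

Convert to metric: weight = 191 ÷ 2.2 = 86.8182 kg; height = 78 × 2.54 = 198.12 cm.
Mifflin-St Jeor (male): BMR = 10(86.8182) + 6.25(198.12) − 5(74) + 5 = 868.1818 + 1238.25 − 370 + 5 = 1741.4318 kcal/day.
TEE = 1741.4318 × 1.8 = 3134.5773 kcal/day.
Carbohydrate energy = 44% × 3134.5773 = 1379.214 kcal.
Carbohydrate = 1379.214 ÷ 4 kcal/g = 344.8035 g.

345 g/day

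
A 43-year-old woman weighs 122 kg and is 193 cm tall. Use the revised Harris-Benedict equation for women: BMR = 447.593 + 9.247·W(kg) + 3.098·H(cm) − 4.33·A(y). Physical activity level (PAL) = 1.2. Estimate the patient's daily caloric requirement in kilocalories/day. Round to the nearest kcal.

2385 kilocalories/day

Harris-Benedict: BMR = 447.593 + 9.247(122) + 3.098(193) − 4.33(43) = 1987.451 kcal/day.
TEE = BMR × activity factor = 1987.451 × 1.2 = 2384.9412 kcal/day.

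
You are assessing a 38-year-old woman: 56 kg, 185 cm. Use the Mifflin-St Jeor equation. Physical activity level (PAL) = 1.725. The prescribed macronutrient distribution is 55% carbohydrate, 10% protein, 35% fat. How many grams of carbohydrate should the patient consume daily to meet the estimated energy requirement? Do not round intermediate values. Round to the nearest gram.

Mifflin-St Jeor (female): BMR = 10(56) + 6.25(185) − 5(38) − 161 = 560 + 1156.25 − 190 − 161 = 1365.25 kcal/day.
TEE = 1365.25 × 1.725 = 2355.0563 kcal/day.
Carbohydrate energy = 55% × 2355.0563 = 1295.2809 kcal.
Carbohydrate = 1295.2809 ÷ 4 kcal/g = 323.8202 g.

324 g/day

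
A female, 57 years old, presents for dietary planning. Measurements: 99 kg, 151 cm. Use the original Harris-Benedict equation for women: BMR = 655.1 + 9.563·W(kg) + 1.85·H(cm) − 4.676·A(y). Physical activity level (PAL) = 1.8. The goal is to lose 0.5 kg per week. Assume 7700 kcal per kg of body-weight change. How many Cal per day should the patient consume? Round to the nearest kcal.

Harris-Benedict: BMR = 655.1 + 9.563(99) + 1.85(151) − 4.676(57) = 1614.655 kcal/day.
TEE = 1614.655 × 1.8 = 2906.379 kcal/day.
Required daily deficit = 0.5 × 7700 ÷ 7 = 550 kcal/day.
Target intake = 2906.379 − 550 = 2356.379 kcal/day.

2356 Cal per day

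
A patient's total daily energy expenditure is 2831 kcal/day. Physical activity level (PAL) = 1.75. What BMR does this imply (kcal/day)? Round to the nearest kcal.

BMR = TEE ÷ activity factor = 2831 ÷ 1.75 = 1617.7143 kcal/day.

1618 kcal/day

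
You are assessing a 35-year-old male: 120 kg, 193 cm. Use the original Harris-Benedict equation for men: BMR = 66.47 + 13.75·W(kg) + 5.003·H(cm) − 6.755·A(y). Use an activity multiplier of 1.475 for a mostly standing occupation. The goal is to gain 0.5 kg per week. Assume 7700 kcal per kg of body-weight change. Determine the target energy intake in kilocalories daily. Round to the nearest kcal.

4157 kilocalories daily

Harris-Benedict: BMR = 66.47 + 13.75(120) + 5.003(193) − 6.755(35) = 2445.624 kcal/day.
TEE = 2445.624 × 1.475 = 3607.2954 kcal/day.
Required daily surplus = 0.5 × 7700 ÷ 7 = 550 kcal/day.
Target intake = 3607.2954 + 550 = 4157.2954 kcal/day.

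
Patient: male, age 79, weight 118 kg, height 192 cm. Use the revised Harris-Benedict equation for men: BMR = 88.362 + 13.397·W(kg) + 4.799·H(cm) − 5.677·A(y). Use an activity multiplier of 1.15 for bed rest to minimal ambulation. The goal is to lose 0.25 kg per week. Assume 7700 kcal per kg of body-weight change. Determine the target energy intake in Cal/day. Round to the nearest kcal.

2188 Cal/day

Harris-Benedict: BMR = 88.362 + 13.397(118) + 4.799(192) − 5.677(79) = 2142.133 kcal/day.
TEE = 2142.133 × 1.15 = 2463.453 kcal/day.
Required daily deficit = 0.25 × 7700 ÷ 7 = 275 kcal/day.
Target intake = 2463.453 − 275 = 2188.453 kcal/day.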